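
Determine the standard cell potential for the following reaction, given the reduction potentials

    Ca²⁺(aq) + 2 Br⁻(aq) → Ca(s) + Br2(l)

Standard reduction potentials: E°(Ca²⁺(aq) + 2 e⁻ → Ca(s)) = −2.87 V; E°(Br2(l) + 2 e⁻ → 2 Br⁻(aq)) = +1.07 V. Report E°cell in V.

−3.94 V

In the reaction as written, Ca²⁺(aq) is reduced (cathode) and Br2(l) is produced by oxidation at the anode.
E°cell = E°(cathode) − E°(anode) = −2.87 − (+1.07) = −3.94 V.
The negative E°cell means the reaction is non-spontaneous in the direction written.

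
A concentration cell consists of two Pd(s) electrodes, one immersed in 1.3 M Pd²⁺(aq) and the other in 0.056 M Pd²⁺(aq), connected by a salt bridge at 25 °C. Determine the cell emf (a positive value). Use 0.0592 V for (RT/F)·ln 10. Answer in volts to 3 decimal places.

0.040 V

For a concentration cell E°cell = 0, since both electrodes use the same couple.
The compartment with the higher Pd²⁺(aq) concentration (1.3 M) acts as the cathode; ions are reduced there and produced at the dilute (0.056 M) anode.
With n = 2, Ecell = −(0.0592/2)·log([dilute]/[conc]) = −(0.0592/2)·log(0.056/1.3) = +0.040 V.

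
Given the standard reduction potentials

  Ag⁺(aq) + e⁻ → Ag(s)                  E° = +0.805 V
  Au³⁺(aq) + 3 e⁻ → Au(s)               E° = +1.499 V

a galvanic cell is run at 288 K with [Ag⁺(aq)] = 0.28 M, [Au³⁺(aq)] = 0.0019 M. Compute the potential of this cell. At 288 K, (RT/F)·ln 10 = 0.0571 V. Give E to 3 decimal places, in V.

Since E°(Au³⁺/Au) > E°(Ag⁺/Ag), Au³⁺/Au serves as the cathode.
E°cell = E°cat − E°an = +1.499 − (+0.805) = +0.694 V; n = 3.
The balanced reaction is Au³⁺(aq) + 3 Ag(s) → Au(s) + 3 Ag⁺(aq), so Q = [Ag⁺(aq)]^3 / [Au³⁺(aq)] = 11.6 and log Q = 1.063.
By the Nernst equation, E = +0.694 − (0.0571/3)·(1.063) = +0.674 V.

+0.674 V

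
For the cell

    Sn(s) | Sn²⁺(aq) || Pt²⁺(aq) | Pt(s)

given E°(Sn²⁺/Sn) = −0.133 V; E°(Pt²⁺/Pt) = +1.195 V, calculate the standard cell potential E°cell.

+1.328 V

By convention the left-hand electrode in cell notation is the anode (oxidation) and the right-hand electrode is the cathode (reduction).
E°cell = E°(right) − E°(left) = +1.195 − (−0.133) = +1.328 V.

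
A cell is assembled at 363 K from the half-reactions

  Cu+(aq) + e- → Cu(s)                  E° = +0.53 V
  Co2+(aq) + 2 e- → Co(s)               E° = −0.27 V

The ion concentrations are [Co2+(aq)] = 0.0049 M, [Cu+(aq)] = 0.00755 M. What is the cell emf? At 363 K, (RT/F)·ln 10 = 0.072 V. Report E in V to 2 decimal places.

Cu⁺/Cu is reduced (cathode, E° = +0.53 V) and Co²⁺/Co is oxidized (anode).
The standard potential is +0.53 − (−0.27) = +0.80 V and the balanced reaction transfers n = 2 electrons.
For the overall reaction 2 Cu+(aq) + Co(s) → 2 Cu(s) + Co2+(aq), Q = [Co2+(aq)] / [Cu+(aq)]^2 = 86, giving log Q = 1.934.
E = E° − (0.072/n)·log Q = +0.80 − (0.072/2)(1.934) = +0.73 V.

+0.73 V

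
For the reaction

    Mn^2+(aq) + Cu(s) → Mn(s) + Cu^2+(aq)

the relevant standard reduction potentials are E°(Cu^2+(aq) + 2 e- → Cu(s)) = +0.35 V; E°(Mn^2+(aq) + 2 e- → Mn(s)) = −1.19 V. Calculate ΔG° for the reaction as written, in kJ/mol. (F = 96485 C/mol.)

+297 kJ/mol

In the reaction as written Mn^2+(aq) is reduced, so the Mn²⁺/Mn couple is the cathode and Cu²⁺/Cu is the anode.
E°cell = −1.19 − (+0.35) = −1.54 V; balancing electrons gives n = 2.
ΔG° = −nFE°cell = −(2)(96485)(−1.54) J/mol = +297 kJ/mol.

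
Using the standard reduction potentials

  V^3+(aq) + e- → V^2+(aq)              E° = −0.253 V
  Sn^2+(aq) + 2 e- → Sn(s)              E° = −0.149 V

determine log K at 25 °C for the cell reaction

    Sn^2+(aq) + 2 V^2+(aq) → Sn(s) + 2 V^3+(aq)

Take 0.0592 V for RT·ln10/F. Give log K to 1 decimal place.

log K = 3.5

The Sn²⁺/Sn couple is reduced (cathode); E°cell = −0.149 − (−0.253) = +0.104 V with n = 2.
At equilibrium E = 0, so log K = nE°cell / 0.0592 = (2)(+0.104) / 0.0592 = 3.5.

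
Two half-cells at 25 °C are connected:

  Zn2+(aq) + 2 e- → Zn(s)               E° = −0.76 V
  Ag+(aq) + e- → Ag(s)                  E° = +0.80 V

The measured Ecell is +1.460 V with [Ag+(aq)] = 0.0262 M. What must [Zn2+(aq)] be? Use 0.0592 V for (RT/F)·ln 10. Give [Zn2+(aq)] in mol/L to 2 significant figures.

Ag⁺/Ag is the cathode (higher E°); E°cell = +0.80 − (−0.76) = +1.56 V with n = 2.
Since E = E° − (0.0592/n)·log Q, log Q = n(E° − E)/0.0592 = 3.378.
Balancing electrons gives 2 Ag+(aq) + Zn(s) → 2 Ag(s) + Zn2+(aq); thus Q = [Zn2+(aq)] / [Ag+(aq)]^2.
Isolating [Zn2+(aq)] in Q = 10^{3.378} yields log [Zn2+(aq)] = 0.215, i.e. 1.6 M.

1.6 M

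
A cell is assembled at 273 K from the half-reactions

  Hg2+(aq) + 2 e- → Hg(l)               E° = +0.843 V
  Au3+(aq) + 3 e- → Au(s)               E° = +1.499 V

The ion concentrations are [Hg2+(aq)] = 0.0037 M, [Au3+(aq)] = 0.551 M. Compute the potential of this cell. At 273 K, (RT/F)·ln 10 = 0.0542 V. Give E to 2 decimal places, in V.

+0.72 V

Since E°(Au³⁺/Au) > E°(Hg²⁺/Hg), Au³⁺/Au serves as the cathode.
E°cell = E°cat − E°an = +1.499 − (+0.843) = +0.656 V; n = 6.
Balancing gives 2 Au3+(aq) + 3 Hg(l) → 2 Au(s) + 3 Hg2+(aq); hence Q = [Hg2+(aq)]^3 / [Au3+(aq)]^2 = 1.67×10^−7 (log Q = −6.778).
By the Nernst equation, E = +0.656 − (0.0542/6)·(−6.778) = +0.72 V.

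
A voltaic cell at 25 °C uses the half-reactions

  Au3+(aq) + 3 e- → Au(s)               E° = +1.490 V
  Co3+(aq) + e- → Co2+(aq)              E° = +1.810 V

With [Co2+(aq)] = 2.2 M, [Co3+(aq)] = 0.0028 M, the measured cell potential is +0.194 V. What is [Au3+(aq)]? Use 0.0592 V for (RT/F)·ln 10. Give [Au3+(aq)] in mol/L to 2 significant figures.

0.0050 M

With Co³⁺/Co²⁺ at the cathode and Au³⁺/Au at the anode, E°cell = +1.810 − (+1.490) = +0.320 V (n = 3).
Rearranging E = E° − (0.0592/n)·log Q gives log Q = 3(+0.320 − (+0.194))/0.0592 = 6.385.
The balanced reaction is 3 Co3+(aq) + Au(s) → 3 Co2+(aq) + Au3+(aq), so Q = ([Co2+(aq)]^3·[Au3+(aq)]) / [Co3+(aq)]^3.
Isolating [Au3+(aq)] in Q = 10^{6.385} yields log [Au3+(aq)] = −2.301, i.e. 0.0050 M.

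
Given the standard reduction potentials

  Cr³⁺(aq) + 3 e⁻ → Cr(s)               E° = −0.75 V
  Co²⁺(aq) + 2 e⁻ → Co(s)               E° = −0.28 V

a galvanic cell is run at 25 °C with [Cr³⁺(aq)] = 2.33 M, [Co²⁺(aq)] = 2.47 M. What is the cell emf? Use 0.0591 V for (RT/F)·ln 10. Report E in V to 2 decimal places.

+0.47 V

Co²⁺/Co is reduced (cathode, E° = −0.28 V) and Cr³⁺/Cr is oxidized (anode).
The standard potential is −0.28 − (−0.75) = +0.47 V and the balanced reaction transfers n = 6 electrons.
Balancing gives 3 Co²⁺(aq) + 2 Cr(s) → 3 Co(s) + 2 Cr³⁺(aq); hence Q = [Cr³⁺(aq)]^2 / [Co²⁺(aq)]^3 = 0.36 (log Q = −0.443).
By the Nernst equation, E = +0.47 − (0.0591/6)·(−0.443) = +0.47 V.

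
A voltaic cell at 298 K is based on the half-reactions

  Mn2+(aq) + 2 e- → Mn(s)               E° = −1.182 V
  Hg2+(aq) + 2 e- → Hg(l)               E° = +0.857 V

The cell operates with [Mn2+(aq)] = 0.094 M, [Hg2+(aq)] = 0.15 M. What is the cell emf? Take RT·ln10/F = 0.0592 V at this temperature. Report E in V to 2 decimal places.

The Hg²⁺/Hg couple has the more positive E°, so it is the cathode; Mn²⁺/Mn is the anode.
E°cell = E°cat − E°an = +0.857 − (−1.182) = +2.039 V; n = 2.
For the overall reaction Hg2+(aq) + Mn(s) → Hg(l) + Mn2+(aq), Q = [Mn2+(aq)] / [Hg2+(aq)] = 0.627, giving log Q = −0.203.
By the Nernst equation, E = +2.039 − (0.0592/2)·(−0.203) = +2.05 V.

+2.05 V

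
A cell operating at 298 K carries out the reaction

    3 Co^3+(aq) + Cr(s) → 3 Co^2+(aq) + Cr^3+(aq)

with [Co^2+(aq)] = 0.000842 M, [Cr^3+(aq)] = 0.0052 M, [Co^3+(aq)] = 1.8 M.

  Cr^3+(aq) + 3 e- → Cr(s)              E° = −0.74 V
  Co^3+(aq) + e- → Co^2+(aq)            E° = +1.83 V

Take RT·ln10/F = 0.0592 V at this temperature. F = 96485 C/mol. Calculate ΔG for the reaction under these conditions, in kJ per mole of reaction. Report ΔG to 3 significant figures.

With Co³⁺/Co²⁺ reduced at the cathode, E°cell = +1.83 − (−0.74) = +2.57 V and n = 3.
The reaction quotient is ([Co^2+(aq)]^3·[Cr^3+(aq)]) / [Co^3+(aq)]^3 = 5.32×10^−13; by Nernst, E = +2.57 − (0.0592/3)(−12.274) = +2.8122 V.
Finally ΔG = −nFE = −(3)(96485 C/mol)(+2.8122 V) = −814 kJ/mol.

−814 kJ/mol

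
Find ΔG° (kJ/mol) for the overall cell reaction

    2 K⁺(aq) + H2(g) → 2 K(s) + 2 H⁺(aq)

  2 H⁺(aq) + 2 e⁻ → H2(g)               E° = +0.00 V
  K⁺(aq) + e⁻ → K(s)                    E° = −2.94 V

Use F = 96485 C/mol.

In the reaction as written K⁺(aq) is reduced, so the K⁺/K couple is the cathode and 2H⁺/H₂ is the anode.
E°cell = −2.94 − (+0.00) = −2.94 V; balancing electrons gives n = 2.
ΔG° = −nFE°cell = −(2)(96485)(−2.94) J/mol = +567 kJ/mol.

+567 kJ/mol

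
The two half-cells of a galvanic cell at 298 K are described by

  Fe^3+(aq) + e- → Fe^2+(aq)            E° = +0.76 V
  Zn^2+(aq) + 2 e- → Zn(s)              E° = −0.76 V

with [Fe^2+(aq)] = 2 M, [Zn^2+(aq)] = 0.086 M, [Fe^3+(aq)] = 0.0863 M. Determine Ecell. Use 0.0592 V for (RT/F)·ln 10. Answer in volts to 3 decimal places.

The Fe³⁺/Fe²⁺ couple has the more positive E°, so it is the cathode; Zn²⁺/Zn is the anode.
E°cell = E°cat − E°an = +0.76 − (−0.76) = +1.52 V; n = 2.
Balancing gives 2 Fe^3+(aq) + Zn(s) → 2 Fe^2+(aq) + Zn^2+(aq); hence Q = ([Fe^2+(aq)]^2·[Zn^2+(aq)]) / [Fe^3+(aq)]^2 = 46.2 (log Q = 1.665).
E = E° − (0.0592/n)·log Q = +1.52 − (0.0592/2)(1.665) = +1.471 V.

+1.471 V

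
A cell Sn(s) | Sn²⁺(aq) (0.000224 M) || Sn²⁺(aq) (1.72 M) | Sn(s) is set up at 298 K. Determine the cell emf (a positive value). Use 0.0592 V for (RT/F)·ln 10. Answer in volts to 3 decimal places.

For a concentration cell E°cell = 0, since both electrodes use the same couple.
The compartment with the higher Sn²⁺(aq) concentration (1.72 M) acts as the cathode; ions are reduced there and produced at the dilute (0.000224 M) anode.
With n = 2, Ecell = −(0.0592/2)·log([dilute]/[conc]) = −(0.0592/2)·log(0.000224/1.72) = +0.115 V.

0.115 V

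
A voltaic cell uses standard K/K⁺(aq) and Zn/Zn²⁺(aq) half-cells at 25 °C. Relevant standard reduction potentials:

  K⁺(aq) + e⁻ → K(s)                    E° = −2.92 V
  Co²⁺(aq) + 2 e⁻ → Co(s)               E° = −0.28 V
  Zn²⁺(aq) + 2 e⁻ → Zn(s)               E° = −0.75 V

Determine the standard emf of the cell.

+2.17 V

Of the two couples in this cell, the one with the more positive reduction potential is reduced at the cathode: here that is Zn²⁺/Zn (−0.75 V); K⁺/K (−2.92 V) is the anode.
E°cell = E°(cathode) − E°(anode) = −0.75 − (−2.92) = +2.17 V.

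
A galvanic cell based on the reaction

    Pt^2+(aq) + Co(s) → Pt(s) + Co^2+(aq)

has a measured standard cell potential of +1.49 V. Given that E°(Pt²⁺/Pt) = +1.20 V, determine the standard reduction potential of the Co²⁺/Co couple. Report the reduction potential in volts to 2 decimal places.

In the reaction as written the Pt²⁺/Pt couple is reduced (cathode) and Co²⁺/Co is oxidized (anode), so E°cell = E°(Pt²⁺/Pt) − E°(Co²⁺/Co).
E°(Co²⁺/Co) = E°(cathode) − E°cell = +1.20 − (+1.49) = −0.29 V.

−0.29 V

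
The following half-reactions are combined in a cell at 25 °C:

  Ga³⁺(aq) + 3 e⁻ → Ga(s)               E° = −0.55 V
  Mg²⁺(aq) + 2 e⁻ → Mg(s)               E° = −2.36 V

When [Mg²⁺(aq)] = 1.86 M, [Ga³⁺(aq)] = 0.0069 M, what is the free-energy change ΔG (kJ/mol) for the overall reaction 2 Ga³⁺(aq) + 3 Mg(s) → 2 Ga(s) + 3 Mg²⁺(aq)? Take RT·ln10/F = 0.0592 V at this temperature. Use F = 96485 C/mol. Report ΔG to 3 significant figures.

E°cell = −0.55 − (−2.36) = +1.81 V; the balanced reaction transfers n = 6 electrons.
Here Q = [Mg²⁺(aq)]^3 / [Ga³⁺(aq)]^2 = 1.35×10^5 (log Q = 5.131), giving E = +1.81 − (0.0592/6)·(5.131) = +1.7594 V.
ΔG = −nFE = −(6)(96485)(+1.7594) J/mol = −1020 kJ/mol.

−1020 kJ/mol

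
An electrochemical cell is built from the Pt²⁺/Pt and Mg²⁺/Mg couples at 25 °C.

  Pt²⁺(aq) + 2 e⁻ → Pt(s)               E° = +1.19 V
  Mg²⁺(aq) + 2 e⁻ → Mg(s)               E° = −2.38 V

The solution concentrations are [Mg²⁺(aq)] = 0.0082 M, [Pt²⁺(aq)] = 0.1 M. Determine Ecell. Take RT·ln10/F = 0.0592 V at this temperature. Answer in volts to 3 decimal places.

+3.602 V

Pt²⁺/Pt is reduced (cathode, E° = +1.19 V) and Mg²⁺/Mg is oxidized (anode).
E°cell = +1.19 − (−2.38) = +3.57 V, with n = 2 electrons transferred.
Balancing gives Pt²⁺(aq) + Mg(s) → Pt(s) + Mg²⁺(aq); hence Q = [Mg²⁺(aq)] / [Pt²⁺(aq)] = 0.082 (log Q = −1.086).
E = E° − (0.0592/n)·log Q = +3.57 − (0.0592/2)(−1.086) = +3.602 V.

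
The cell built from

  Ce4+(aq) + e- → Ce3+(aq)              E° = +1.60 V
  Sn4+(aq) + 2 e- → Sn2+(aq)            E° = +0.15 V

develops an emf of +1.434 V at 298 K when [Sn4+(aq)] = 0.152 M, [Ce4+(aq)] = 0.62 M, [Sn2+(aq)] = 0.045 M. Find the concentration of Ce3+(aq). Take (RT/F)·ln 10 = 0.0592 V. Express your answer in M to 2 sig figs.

Ce⁴⁺/Ce³⁺ is the cathode (higher E°); E°cell = +1.60 − (+0.15) = +1.45 V with n = 2.
Since E = E° − (0.0592/n)·log Q, log Q = n(E° − E)/0.0592 = 0.541.
Balancing electrons gives 2 Ce4+(aq) + Sn2+(aq) → 2 Ce3+(aq) + Sn4+(aq); thus Q = ([Ce3+(aq)]^2·[Sn4+(aq)]) / ([Ce4+(aq)]^2·[Sn2+(aq)]).
Solving for the unknown gives log [Ce3+(aq)] = −0.201, so [Ce3+(aq)] ≈ 0.63 M.

0.63 M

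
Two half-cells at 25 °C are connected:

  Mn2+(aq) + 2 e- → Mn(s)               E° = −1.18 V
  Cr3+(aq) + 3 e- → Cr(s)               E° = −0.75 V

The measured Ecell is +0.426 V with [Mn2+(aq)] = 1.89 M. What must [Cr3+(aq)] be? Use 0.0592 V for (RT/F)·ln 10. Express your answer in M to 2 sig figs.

1.6 M

The Cr³⁺/Cr couple has the larger reduction potential, so it is the cathode: E°cell = −0.75 − (−1.18) = +0.43 V and n = 6.
Since E = E° − (0.0592/n)·log Q, log Q = n(E° − E)/0.0592 = 0.405.
Balancing electrons gives 2 Cr3+(aq) + 3 Mn(s) → 2 Cr(s) + 3 Mn2+(aq); thus Q = [Mn2+(aq)]^3 / [Cr3+(aq)]^2.
Solving for the unknown gives log [Cr3+(aq)] = 0.212, so [Cr3+(aq)] ≈ 1.6 M.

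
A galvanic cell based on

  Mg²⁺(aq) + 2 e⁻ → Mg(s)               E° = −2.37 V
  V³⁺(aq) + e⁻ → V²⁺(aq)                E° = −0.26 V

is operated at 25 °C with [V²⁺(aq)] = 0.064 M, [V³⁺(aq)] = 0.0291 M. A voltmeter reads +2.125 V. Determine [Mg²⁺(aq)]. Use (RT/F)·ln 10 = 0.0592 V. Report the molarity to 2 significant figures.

The V³⁺/V²⁺ couple has the larger reduction potential, so it is the cathode: E°cell = −0.26 − (−2.37) = +2.11 V and n = 2.
Since E = E° − (0.0592/n)·log Q, log Q = n(E° − E)/0.0592 = −0.507.
For 2 V³⁺(aq) + Mg(s) → 2 V²⁺(aq) + Mg²⁺(aq), the reaction quotient is Q = ([V²⁺(aq)]^2·[Mg²⁺(aq)]) / [V³⁺(aq)]^2.
Solving for the unknown gives log [Mg²⁺(aq)] = −1.192, so [Mg²⁺(aq)] ≈ 0.064 M.

0.064 M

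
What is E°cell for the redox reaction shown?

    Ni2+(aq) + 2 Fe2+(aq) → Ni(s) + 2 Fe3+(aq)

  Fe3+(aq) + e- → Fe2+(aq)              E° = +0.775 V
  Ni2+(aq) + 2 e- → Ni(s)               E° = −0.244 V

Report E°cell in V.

In the reaction as written, Ni2+(aq) is reduced (cathode) and Fe3+(aq) is produced by oxidation at the anode.
E°cell = E°(cathode) − E°(anode) = −0.244 − (+0.775) = −1.019 V.
The negative E°cell means the reaction is non-spontaneous in the direction written.

−1.019 V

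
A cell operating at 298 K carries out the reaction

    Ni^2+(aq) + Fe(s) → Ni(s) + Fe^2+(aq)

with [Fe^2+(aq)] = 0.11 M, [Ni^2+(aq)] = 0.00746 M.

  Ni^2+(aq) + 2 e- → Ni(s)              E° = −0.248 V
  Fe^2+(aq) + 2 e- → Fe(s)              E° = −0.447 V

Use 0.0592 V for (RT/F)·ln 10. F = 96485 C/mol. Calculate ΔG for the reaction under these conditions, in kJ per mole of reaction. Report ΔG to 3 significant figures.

The standard cell potential is −0.248 − (−0.447) = +0.199 V, with n = 2 electrons in the balanced equation.
Here Q = [Fe^2+(aq)] / [Ni^2+(aq)] = 14.7 (log Q = 1.169), giving E = +0.199 − (0.0592/2)·(1.169) = +0.1644 V.
ΔG = −nFE = −(2)(96485)(+0.1644) J/mol = −31.7 kJ/mol.

−31.7 kJ/mol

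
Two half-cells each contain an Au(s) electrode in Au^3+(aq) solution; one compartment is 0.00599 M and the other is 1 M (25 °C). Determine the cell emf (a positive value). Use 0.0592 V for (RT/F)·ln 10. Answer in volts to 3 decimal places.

For a concentration cell E°cell = 0, since both electrodes use the same couple.
The compartment with the higher Au^3+(aq) concentration (1 M) acts as the cathode; ions are reduced there and produced at the dilute (0.00599 M) anode.
With n = 3, Ecell = −(0.0592/3)·log([dilute]/[conc]) = −(0.0592/3)·log(0.00599/1) = +0.044 V.

0.044 V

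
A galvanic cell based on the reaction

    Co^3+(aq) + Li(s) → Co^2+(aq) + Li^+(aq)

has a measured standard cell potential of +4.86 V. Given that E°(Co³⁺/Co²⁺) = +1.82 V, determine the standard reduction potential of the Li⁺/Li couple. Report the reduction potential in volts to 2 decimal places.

In the reaction as written the Co³⁺/Co²⁺ couple is reduced (cathode) and Li⁺/Li is oxidized (anode), so E°cell = E°(Co³⁺/Co²⁺) − E°(Li⁺/Li).
E°(Li⁺/Li) = E°(cathode) − E°cell = +1.82 − (+4.86) = −3.04 V.

−3.04 V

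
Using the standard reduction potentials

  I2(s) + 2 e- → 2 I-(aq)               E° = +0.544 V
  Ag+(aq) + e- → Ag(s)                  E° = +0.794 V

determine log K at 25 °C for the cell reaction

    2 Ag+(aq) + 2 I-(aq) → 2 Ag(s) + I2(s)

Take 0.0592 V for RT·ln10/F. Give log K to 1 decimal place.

log K = 8.4

The Ag⁺/Ag couple is reduced (cathode); E°cell = +0.794 − (+0.544) = +0.250 V with n = 2.
At equilibrium E = 0, so log K = nE°cell / 0.0592 = (2)(+0.250) / 0.0592 = 8.4.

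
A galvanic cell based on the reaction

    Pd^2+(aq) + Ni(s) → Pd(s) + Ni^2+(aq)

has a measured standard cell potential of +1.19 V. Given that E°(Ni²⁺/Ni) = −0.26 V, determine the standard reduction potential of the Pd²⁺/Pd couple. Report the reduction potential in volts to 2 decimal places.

In the reaction as written the Pd²⁺/Pd couple is reduced (cathode) and Ni²⁺/Ni is oxidized (anode), so E°cell = E°(Pd²⁺/Pd) − E°(Ni²⁺/Ni).
E°(Pd²⁺/Pd) = E°cell + E°(anode) = +1.19 + (−0.26) = +0.93 V.

+0.93 V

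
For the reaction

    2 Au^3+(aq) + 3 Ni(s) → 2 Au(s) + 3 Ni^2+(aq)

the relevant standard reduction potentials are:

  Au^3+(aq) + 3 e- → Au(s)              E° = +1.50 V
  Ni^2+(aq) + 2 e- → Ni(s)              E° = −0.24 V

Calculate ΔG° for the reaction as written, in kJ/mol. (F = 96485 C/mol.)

In the reaction as written Au^3+(aq) is reduced, so the Au³⁺/Au couple is the cathode and Ni²⁺/Ni is the anode.
E°cell = +1.50 − (−0.24) = +1.74 V; balancing electrons gives n = 6.
ΔG° = −nFE°cell = −(6)(96485)(+1.74) J/mol = −1007 kJ/mol.

−1007 kJ/mol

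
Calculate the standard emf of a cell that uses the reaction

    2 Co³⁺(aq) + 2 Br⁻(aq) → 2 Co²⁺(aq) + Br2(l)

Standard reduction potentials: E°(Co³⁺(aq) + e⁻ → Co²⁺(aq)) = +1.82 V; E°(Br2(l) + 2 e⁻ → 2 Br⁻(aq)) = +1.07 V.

In the reaction as written, Co³⁺(aq) is reduced (cathode) and Br2(l) is produced by oxidation at the anode.
E°cell = E°(cathode) − E°(anode) = +1.82 − (+1.07) = +0.75 V.
The positive value indicates the reaction is spontaneous as written.

+0.75 V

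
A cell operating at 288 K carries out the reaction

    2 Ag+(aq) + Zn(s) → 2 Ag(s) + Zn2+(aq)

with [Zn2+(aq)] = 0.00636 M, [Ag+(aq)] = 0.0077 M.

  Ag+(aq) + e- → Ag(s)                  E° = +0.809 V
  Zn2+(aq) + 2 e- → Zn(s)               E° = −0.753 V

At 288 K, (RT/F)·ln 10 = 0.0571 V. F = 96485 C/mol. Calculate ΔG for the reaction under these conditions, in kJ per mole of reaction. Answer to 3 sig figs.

The standard cell potential is +0.809 − (−0.753) = +1.562 V, with n = 2 electrons in the balanced equation.
The reaction quotient is [Zn2+(aq)] / [Ag+(aq)]^2 = 107; by Nernst, E = +1.562 − (0.0571/2)(2.030) = +1.5040 V.
Finally ΔG = −nFE = −(2)(96485 C/mol)(+1.5040 V) = −290 kJ/mol.

−290 kJ/mol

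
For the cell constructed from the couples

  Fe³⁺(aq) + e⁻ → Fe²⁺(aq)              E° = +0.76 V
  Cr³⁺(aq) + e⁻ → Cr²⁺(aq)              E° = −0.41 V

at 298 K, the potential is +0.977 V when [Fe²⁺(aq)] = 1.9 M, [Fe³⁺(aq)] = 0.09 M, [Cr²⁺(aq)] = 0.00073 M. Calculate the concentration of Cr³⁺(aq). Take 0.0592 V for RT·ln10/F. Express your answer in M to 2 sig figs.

With Fe³⁺/Fe²⁺ at the cathode and Cr³⁺/Cr²⁺ at the anode, E°cell = +0.76 − (−0.41) = +1.17 V (n = 1).
Since E = E° − (0.0592/n)·log Q, log Q = n(E° − E)/0.0592 = 3.260.
The balanced reaction is Fe³⁺(aq) + Cr²⁺(aq) → Fe²⁺(aq) + Cr³⁺(aq), so Q = ([Fe²⁺(aq)]·[Cr³⁺(aq)]) / ([Fe³⁺(aq)]·[Cr²⁺(aq)]).
Solving for the unknown gives log [Cr³⁺(aq)] = −1.201, so [Cr³⁺(aq)] ≈ 0.063 M.

0.063 M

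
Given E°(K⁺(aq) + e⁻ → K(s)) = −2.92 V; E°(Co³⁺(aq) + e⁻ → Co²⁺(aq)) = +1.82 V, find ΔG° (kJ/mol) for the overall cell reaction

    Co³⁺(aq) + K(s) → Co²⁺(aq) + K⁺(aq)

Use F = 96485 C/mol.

−457 kJ/mol

In the reaction as written Co³⁺(aq) is reduced, so the Co³⁺/Co²⁺ couple is the cathode and K⁺/K is the anode.
E°cell = +1.82 − (−2.92) = +4.74 V; balancing electrons gives n = 1.
ΔG° = −nFE°cell = −(1)(96485)(+4.74) J/mol = −457 kJ/mol.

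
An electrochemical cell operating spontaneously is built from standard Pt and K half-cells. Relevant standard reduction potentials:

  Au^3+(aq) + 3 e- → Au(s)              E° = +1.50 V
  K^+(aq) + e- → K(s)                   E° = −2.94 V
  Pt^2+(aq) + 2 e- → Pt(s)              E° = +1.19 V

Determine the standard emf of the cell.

The Pt²⁺/Pt couple has the higher E°, so Pt ion is reduced (cathode) and K is oxidized (anode).
E°cell = E°(cathode) − E°(anode) = +1.19 − (−2.94) = +4.13 V.

+4.13 V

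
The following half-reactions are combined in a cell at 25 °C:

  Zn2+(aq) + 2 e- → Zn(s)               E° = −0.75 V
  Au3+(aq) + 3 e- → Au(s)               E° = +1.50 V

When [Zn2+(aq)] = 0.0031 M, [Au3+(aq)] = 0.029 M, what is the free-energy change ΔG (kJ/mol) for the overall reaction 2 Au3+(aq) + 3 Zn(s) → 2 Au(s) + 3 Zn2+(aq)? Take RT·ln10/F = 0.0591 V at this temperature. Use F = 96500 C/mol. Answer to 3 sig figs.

The standard cell potential is +1.50 − (−0.75) = +2.25 V, with n = 6 electrons in the balanced equation.
Q = [Zn2+(aq)]^3 / [Au3+(aq)]^2 = 3.54×10^−5, so log Q = −4.451 and E = +2.25 − (0.0591/6)(−4.451) = +2.2938 V.
ΔG = −nFE = −(6)(96500)(+2.2938) J/mol = −1330 kJ/mol.

−1330 kJ/mol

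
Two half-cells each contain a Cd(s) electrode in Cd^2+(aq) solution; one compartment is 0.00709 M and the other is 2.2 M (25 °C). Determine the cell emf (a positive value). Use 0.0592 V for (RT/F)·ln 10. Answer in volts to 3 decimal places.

For a concentration cell E°cell = 0, since both electrodes use the same couple.
The compartment with the higher Cd^2+(aq) concentration (2.2 M) acts as the cathode; ions are reduced there and produced at the dilute (0.00709 M) anode.
With n = 2, Ecell = −(0.0592/2)·log([dilute]/[conc]) = −(0.0592/2)·log(0.00709/2.2) = +0.074 V.

0.074 V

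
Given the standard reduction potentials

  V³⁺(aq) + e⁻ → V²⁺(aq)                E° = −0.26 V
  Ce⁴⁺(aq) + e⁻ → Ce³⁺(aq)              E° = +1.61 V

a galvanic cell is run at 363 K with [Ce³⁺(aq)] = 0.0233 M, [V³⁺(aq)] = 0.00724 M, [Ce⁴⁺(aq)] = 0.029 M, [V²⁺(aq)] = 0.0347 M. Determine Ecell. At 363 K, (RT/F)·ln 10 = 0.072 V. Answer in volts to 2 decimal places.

+1.93 V

Ce⁴⁺/Ce³⁺ is reduced (cathode, E° = +1.61 V) and V³⁺/V²⁺ is oxidized (anode).
E°cell = E°cat − E°an = +1.61 − (−0.26) = +1.87 V; n = 1.
For the overall reaction Ce⁴⁺(aq) + V²⁺(aq) → Ce³⁺(aq) + V³⁺(aq), Q = ([Ce³⁺(aq)]·[V³⁺(aq)]) / ([Ce⁴⁺(aq)]·[V²⁺(aq)]) = 0.168, giving log Q = −0.776.
E = E° − (0.072/n)·log Q = +1.87 − (0.072/1)(−0.776) = +1.93 V.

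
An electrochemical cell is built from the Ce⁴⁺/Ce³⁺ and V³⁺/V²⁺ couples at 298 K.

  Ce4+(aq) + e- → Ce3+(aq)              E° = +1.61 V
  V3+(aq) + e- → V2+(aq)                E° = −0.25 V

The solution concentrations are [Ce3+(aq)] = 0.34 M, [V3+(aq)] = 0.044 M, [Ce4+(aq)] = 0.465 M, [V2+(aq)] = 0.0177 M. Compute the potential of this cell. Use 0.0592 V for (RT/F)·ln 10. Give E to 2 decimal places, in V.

Ce⁴⁺/Ce³⁺ is reduced (cathode, E° = +1.61 V) and V³⁺/V²⁺ is oxidized (anode).
E°cell = +1.61 − (−0.25) = +1.86 V, with n = 1 electron transferred.
For the overall reaction Ce4+(aq) + V2+(aq) → Ce3+(aq) + V3+(aq), Q = ([Ce3+(aq)]·[V3+(aq)]) / ([Ce4+(aq)]·[V2+(aq)]) = 1.82, giving log Q = 0.260.
E = E° − (0.0592/n)·log Q = +1.86 − (0.0592/1)(0.260) = +1.84 V.

+1.84 V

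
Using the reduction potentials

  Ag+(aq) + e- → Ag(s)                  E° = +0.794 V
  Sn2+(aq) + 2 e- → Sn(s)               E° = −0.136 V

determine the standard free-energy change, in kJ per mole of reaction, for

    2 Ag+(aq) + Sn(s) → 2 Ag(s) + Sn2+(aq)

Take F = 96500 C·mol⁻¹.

−179 kJ/mol

In the reaction as written Ag+(aq) is reduced, so the Ag⁺/Ag couple is the cathode and Sn²⁺/Sn is the anode.
E°cell = +0.794 − (−0.136) = +0.930 V; balancing electrons gives n = 2.
ΔG° = −nFE°cell = −(2)(96500)(+0.930) J/mol = −179 kJ/mol.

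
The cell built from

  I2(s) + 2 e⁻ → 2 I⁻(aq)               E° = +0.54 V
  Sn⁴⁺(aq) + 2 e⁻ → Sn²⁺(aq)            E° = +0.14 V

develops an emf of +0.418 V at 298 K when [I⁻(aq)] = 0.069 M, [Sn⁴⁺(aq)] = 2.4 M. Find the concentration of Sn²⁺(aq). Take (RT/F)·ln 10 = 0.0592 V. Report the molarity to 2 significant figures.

0.046 M

I₂/I⁻ is the cathode (higher E°); E°cell = +0.54 − (+0.14) = +0.40 V with n = 2.
Since E = E° − (0.0592/n)·log Q, log Q = n(E° − E)/0.0592 = −0.608.
Balancing electrons gives I2(s) + Sn²⁺(aq) → 2 I⁻(aq) + Sn⁴⁺(aq); thus Q = ([I⁻(aq)]^2·[Sn⁴⁺(aq)]) / [Sn²⁺(aq)].
Solving for the unknown gives log [Sn²⁺(aq)] = −1.334, so [Sn²⁺(aq)] ≈ 0.046 M.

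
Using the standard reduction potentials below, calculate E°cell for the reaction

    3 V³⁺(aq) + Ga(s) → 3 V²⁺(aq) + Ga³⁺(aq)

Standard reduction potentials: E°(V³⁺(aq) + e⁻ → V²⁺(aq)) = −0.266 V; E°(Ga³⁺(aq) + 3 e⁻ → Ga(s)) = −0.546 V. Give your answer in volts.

+0.280 V

V³⁺(aq) gains electrons, so the V³⁺/V²⁺ couple is the cathode; the Ga³⁺/Ga couple is the anode.
E°cell = E°(cathode) − E°(anode) = −0.266 − (−0.546) = +0.280 V.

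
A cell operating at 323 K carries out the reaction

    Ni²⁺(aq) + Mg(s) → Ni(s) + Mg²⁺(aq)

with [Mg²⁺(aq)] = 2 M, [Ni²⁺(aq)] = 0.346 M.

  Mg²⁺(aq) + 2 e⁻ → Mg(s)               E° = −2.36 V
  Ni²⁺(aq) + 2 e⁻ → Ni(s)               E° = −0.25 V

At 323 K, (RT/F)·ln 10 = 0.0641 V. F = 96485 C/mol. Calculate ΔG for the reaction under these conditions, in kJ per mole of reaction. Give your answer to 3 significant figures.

E°cell = −0.25 − (−2.36) = +2.11 V; the balanced reaction transfers n = 2 electrons.
The reaction quotient is [Mg²⁺(aq)] / [Ni²⁺(aq)] = 5.78; by Nernst, E = +2.11 − (0.0641/2)(0.762) = +2.0856 V.
Then ΔG = −nFE = −2 × 96485 × +2.0856 J/mol = −402 kJ/mol.

−402 kJ/mol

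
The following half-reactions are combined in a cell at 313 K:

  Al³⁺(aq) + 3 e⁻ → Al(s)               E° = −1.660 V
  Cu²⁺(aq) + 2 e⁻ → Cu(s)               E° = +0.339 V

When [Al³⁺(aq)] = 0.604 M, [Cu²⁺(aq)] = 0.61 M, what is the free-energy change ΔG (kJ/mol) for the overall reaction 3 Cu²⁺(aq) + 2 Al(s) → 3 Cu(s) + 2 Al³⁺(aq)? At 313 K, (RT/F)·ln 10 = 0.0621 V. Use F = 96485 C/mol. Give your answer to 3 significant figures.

−1160 kJ/mol

The standard cell potential is +0.339 − (−1.660) = +1.999 V, with n = 6 electrons in the balanced equation.
The reaction quotient is [Al³⁺(aq)]^2 / [Cu²⁺(aq)]^3 = 1.61; by Nernst, E = +1.999 − (0.0621/6)(0.206) = +1.9969 V.
Then ΔG = −nFE = −6 × 96485 × +1.9969 J/mol = −1160 kJ/mol.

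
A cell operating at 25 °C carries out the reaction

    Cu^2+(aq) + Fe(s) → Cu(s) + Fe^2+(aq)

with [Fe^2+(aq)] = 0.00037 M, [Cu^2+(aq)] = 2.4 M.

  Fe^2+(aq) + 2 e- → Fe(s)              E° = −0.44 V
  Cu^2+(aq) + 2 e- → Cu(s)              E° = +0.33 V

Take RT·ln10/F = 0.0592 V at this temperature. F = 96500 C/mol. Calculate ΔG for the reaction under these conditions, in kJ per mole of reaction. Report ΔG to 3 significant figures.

−170 kJ/mol

With Cu²⁺/Cu reduced at the cathode, E°cell = +0.33 − (−0.44) = +0.77 V and n = 2.
Q = [Fe^2+(aq)] / [Cu^2+(aq)] = 0.000154, so log Q = −3.812 and E = +0.77 − (0.0592/2)(−3.812) = +0.8828 V.
ΔG = −nFE = −(2)(96500)(+0.8828) J/mol = −170 kJ/mol.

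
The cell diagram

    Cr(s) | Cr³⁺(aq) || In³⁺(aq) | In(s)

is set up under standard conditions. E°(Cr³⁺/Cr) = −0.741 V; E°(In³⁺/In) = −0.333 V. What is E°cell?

By convention the left-hand electrode in cell notation is the anode (oxidation) and the right-hand electrode is the cathode (reduction).
E°cell = E°(right) − E°(left) = −0.333 − (−0.741) = +0.408 V.

+0.408 V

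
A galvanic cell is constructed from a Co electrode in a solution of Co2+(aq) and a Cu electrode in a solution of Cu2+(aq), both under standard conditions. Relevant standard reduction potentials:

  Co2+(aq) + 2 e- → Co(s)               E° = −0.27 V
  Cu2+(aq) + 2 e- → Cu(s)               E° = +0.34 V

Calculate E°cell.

The Cu²⁺/Cu couple has the higher E°, so Cu ion is reduced (cathode) and Co is oxidized (anode).
E°cell = E°(cathode) − E°(anode) = +0.34 − (−0.27) = +0.61 V.

+0.61 V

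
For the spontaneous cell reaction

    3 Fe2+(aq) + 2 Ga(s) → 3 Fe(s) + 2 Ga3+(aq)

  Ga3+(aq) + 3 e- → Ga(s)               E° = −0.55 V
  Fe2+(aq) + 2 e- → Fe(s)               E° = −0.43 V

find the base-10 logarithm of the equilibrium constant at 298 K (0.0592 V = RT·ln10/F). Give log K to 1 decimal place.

log K = 12.2

The Fe²⁺/Fe couple is reduced (cathode); E°cell = −0.43 − (−0.55) = +0.12 V with n = 6.
At equilibrium E = 0, so log K = nE°cell / 0.0592 = (6)(+0.12) / 0.0592 = 12.2.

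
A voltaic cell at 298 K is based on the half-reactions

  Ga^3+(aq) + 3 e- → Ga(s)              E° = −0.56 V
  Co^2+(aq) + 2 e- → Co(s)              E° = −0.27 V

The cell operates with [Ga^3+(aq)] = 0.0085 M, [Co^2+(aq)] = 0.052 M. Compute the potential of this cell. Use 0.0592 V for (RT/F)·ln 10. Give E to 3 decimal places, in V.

+0.293 V

Since E°(Co²⁺/Co) > E°(Ga³⁺/Ga), Co²⁺/Co serves as the cathode.
The standard potential is −0.27 − (−0.56) = +0.29 V and the balanced reaction transfers n = 6 electrons.
Balancing gives 3 Co^2+(aq) + 2 Ga(s) → 3 Co(s) + 2 Ga^3+(aq); hence Q = [Ga^3+(aq)]^2 / [Co^2+(aq)]^3 = 0.514 (log Q = −0.289).
Applying E = E° − (RT ln10/nF)·log Q gives +0.29 − (0.0592/6)(−0.289) = +0.293 V.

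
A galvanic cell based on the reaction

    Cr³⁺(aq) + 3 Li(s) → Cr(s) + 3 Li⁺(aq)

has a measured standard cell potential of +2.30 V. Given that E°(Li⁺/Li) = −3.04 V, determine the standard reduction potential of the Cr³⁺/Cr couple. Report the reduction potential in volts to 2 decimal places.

−0.74 V

In the reaction as written the Cr³⁺/Cr couple is reduced (cathode) and Li⁺/Li is oxidized (anode), so E°cell = E°(Cr³⁺/Cr) − E°(Li⁺/Li).
E°(Cr³⁺/Cr) = E°cell + E°(anode) = +2.30 + (−3.04) = −0.74 V.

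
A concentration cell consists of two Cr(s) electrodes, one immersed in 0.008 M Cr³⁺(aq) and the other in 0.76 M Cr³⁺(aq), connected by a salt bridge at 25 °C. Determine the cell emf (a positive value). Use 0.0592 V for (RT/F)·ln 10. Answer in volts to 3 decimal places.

0.039 V

For a concentration cell E°cell = 0, since both electrodes use the same couple.
The compartment with the higher Cr³⁺(aq) concentration (0.76 M) acts as the cathode; ions are reduced there and produced at the dilute (0.008 M) anode.
With n = 3, Ecell = −(0.0592/3)·log([dilute]/[conc]) = −(0.0592/3)·log(0.008/0.76) = +0.039 V.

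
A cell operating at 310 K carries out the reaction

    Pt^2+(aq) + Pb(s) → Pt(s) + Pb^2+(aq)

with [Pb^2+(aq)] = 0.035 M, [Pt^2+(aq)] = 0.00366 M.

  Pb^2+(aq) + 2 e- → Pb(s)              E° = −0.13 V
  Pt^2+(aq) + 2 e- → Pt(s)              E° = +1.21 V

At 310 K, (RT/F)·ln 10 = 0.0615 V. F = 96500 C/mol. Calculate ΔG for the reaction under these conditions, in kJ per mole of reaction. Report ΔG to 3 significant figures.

−253 kJ/mol

The standard cell potential is +1.21 − (−0.13) = +1.34 V, with n = 2 electrons in the balanced equation.
Q = [Pb^2+(aq)] / [Pt^2+(aq)] = 9.56, so log Q = 0.981 and E = +1.34 − (0.0615/2)(0.981) = +1.3098 V.
Then ΔG = −nFE = −2 × 96500 × +1.3098 J/mol = −253 kJ/mol.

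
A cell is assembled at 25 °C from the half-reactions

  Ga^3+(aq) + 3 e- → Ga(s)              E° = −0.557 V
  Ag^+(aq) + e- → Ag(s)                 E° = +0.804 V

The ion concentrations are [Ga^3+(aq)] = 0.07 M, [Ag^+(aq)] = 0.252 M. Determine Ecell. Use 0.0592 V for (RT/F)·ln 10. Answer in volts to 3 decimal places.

Ag⁺/Ag is reduced (cathode, E° = +0.804 V) and Ga³⁺/Ga is oxidized (anode).
E°cell = +0.804 − (−0.557) = +1.361 V, with n = 3 electrons transferred.
The balanced reaction is 3 Ag^+(aq) + Ga(s) → 3 Ag(s) + Ga^3+(aq), so Q = [Ga^3+(aq)] / [Ag^+(aq)]^3 = 4.37 and log Q = 0.641.
Applying E = E° − (RT ln10/nF)·log Q gives +1.361 − (0.0592/3)(0.641) = +1.348 V.

+1.348 V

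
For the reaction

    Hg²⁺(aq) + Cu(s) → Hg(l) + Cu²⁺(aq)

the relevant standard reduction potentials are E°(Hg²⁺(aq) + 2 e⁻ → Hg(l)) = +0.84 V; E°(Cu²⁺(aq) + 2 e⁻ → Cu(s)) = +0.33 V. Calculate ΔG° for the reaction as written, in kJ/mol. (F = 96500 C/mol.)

−98.4 kJ/mol

In the reaction as written Hg²⁺(aq) is reduced, so the Hg²⁺/Hg couple is the cathode and Cu²⁺/Cu is the anode.
E°cell = +0.84 − (+0.33) = +0.51 V; balancing electrons gives n = 2.
ΔG° = −nFE°cell = −(2)(96500)(+0.51) J/mol = −98.4 kJ/mol.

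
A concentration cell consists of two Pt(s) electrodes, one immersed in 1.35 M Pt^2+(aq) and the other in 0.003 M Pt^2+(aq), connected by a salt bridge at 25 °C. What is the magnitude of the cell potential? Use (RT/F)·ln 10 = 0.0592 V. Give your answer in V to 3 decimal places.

0.079 V

For a concentration cell E°cell = 0, since both electrodes use the same couple.
The compartment with the higher Pt^2+(aq) concentration (1.35 M) acts as the cathode; ions are reduced there and produced at the dilute (0.003 M) anode.
With n = 2, Ecell = −(0.0592/2)·log([dilute]/[conc]) = −(0.0592/2)·log(0.003/1.35) = +0.079 V.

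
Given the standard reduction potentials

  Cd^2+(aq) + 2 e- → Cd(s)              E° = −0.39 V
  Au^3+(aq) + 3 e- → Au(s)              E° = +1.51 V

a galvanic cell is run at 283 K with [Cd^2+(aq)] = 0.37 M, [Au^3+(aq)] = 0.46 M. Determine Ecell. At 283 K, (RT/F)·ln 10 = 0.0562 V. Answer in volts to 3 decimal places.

The Au³⁺/Au couple has the more positive E°, so it is the cathode; Cd²⁺/Cd is the anode.
E°cell = +1.51 − (−0.39) = +1.90 V, with n = 6 electrons transferred.
The balanced reaction is 2 Au^3+(aq) + 3 Cd(s) → 2 Au(s) + 3 Cd^2+(aq), so Q = [Cd^2+(aq)]^3 / [Au^3+(aq)]^2 = 0.239 and log Q = −0.621.
By the Nernst equation, E = +1.90 − (0.0562/6)·(−0.621) = +1.906 V.

+1.906 V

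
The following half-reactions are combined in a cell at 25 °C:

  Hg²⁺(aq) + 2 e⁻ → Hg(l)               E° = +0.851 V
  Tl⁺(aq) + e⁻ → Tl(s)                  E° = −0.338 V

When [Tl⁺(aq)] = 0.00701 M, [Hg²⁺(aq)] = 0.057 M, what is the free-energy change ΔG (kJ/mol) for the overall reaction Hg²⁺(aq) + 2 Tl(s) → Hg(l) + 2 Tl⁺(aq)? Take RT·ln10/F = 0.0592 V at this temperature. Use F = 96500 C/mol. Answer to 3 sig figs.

−247 kJ/mol

With Hg²⁺/Hg reduced at the cathode, E°cell = +0.851 − (−0.338) = +1.189 V and n = 2.
Q = [Tl⁺(aq)]^2 / [Hg²⁺(aq)] = 0.000862, so log Q = −3.064 and E = +1.189 − (0.0592/2)(−3.064) = +1.2797 V.
ΔG = −nFE = −(2)(96500)(+1.2797) J/mol = −247 kJ/mol.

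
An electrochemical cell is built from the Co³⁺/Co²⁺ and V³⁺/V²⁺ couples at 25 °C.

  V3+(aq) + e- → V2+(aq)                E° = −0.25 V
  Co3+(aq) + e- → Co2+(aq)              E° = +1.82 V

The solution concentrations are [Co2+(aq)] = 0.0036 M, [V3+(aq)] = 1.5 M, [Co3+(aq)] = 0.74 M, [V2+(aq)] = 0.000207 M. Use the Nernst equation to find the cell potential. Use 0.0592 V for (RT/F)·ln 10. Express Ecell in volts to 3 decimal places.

Co³⁺/Co²⁺ is reduced (cathode, E° = +1.82 V) and V³⁺/V²⁺ is oxidized (anode).
E°cell = +1.82 − (−0.25) = +2.07 V, with n = 1 electron transferred.
Balancing gives Co3+(aq) + V2+(aq) → Co2+(aq) + V3+(aq); hence Q = ([Co2+(aq)]·[V3+(aq)]) / ([Co3+(aq)]·[V2+(aq)]) = 35.3 (log Q = 1.547).
By the Nernst equation, E = +2.07 − (0.0592/1)·(1.547) = +1.978 V.

+1.978 V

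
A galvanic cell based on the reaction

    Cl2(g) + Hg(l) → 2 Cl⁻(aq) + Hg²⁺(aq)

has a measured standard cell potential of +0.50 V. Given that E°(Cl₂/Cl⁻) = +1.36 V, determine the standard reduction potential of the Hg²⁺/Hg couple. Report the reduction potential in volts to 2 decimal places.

+0.86 V

In the reaction as written the Cl₂/Cl⁻ couple is reduced (cathode) and Hg²⁺/Hg is oxidized (anode), so E°cell = E°(Cl₂/Cl⁻) − E°(Hg²⁺/Hg).
E°(Hg²⁺/Hg) = E°(cathode) − E°cell = +1.36 − (+0.50) = +0.86 V.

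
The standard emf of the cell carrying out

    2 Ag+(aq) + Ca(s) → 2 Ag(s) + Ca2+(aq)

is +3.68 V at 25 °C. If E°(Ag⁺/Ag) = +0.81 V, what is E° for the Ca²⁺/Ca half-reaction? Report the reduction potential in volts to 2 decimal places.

In the reaction as written the Ag⁺/Ag couple is reduced (cathode) and Ca²⁺/Ca is oxidized (anode), so E°cell = E°(Ag⁺/Ag) − E°(Ca²⁺/Ca).
E°(Ca²⁺/Ca) = E°(cathode) − E°cell = +0.81 − (+3.68) = −2.87 V.

−2.87 V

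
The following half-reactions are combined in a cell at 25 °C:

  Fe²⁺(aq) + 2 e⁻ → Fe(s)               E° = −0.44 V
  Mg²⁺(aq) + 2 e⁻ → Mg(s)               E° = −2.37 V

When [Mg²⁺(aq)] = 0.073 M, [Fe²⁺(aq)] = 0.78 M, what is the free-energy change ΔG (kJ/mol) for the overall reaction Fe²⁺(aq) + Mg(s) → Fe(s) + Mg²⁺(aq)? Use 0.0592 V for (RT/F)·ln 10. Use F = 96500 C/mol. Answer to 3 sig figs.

−378 kJ/mol

The standard cell potential is −0.44 − (−2.37) = +1.93 V, with n = 2 electrons in the balanced equation.
Here Q = [Mg²⁺(aq)] / [Fe²⁺(aq)] = 0.0936 (log Q = −1.029), giving E = +1.93 − (0.0592/2)·(−1.029) = +1.9605 V.
Then ΔG = −nFE = −2 × 96500 × +1.9605 J/mol = −378 kJ/mol.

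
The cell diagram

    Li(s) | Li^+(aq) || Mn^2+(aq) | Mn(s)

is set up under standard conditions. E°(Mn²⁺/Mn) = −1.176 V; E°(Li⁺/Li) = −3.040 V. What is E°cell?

By convention the left-hand electrode in cell notation is the anode (oxidation) and the right-hand electrode is the cathode (reduction).
E°cell = E°(right) − E°(left) = −1.176 − (−3.040) = +1.864 V.

+1.864 V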